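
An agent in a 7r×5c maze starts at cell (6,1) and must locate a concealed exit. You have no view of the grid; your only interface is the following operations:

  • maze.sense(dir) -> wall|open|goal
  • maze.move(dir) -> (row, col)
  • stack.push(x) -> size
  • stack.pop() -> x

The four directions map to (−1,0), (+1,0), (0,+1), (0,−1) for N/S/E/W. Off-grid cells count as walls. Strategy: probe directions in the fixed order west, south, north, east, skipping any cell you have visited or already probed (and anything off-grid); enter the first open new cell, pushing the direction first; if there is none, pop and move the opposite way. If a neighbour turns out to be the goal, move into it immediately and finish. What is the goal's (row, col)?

CALL maze.sense[dir: west]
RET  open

CALL stack.push[x: west]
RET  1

CALL maze.move[dir: west]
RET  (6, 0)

CALL maze.sense[dir: north]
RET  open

CALL stack.push[x: north]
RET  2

CALL maze.move[dir: north]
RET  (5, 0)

CALL maze.sense[dir: north]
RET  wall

CALL maze.sense[dir: east]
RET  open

CALL stack.push[x: east]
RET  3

CALL maze.move[dir: east]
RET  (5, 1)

CALL maze.sense[dir: north]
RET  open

CALL stack.push[x: north]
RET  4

CALL maze.move[dir: north]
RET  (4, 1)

CALL maze.sense[dir: north]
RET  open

CALL stack.push[x: north]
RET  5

CALL maze.move[dir: north]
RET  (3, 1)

CALL maze.sense[dir: west]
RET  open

CALL stack.push[x: west]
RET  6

CALL maze.move[dir: west]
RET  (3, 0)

CALL maze.sense[dir: north]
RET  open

CALL stack.push[x: north]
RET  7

CALL maze.move[dir: north]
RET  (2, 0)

CALL maze.sense[dir: north]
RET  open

CALL stack.push[x: north]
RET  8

CALL maze.move[dir: north]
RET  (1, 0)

CALL maze.sense[dir: north]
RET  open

CALL stack.push[x: north]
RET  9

CALL maze.move[dir: north]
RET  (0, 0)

CALL maze.sense[dir: east]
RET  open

CALL stack.push[x: east]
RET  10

CALL maze.move[dir: east]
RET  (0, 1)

CALL maze.sense[dir: south]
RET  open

CALL stack.push[x: south]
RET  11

CALL maze.move[dir: south]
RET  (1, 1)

CALL maze.sense[dir: south]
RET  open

CALL stack.push[x: south]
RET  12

CALL maze.move[dir: south]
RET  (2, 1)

CALL maze.sense[dir: east]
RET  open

CALL stack.push[x: east]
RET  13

CALL maze.move[dir: east]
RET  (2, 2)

CALL maze.sense[dir: south]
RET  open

CALL stack.push[x: south]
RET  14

CALL maze.move[dir: south]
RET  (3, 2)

CALL maze.sense[dir: south]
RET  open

CALL stack.push[x: south]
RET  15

CALL maze.move[dir: south]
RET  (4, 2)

CALL maze.sense[dir: south]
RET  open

CALL stack.push[x: south]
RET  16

CALL maze.move[dir: south]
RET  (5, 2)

CALL maze.sense[dir: south]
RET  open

CALL stack.push[x: south]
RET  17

CALL maze.move[dir: south]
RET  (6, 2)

CALL maze.sense[dir: east]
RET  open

CALL stack.push[x: east]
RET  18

CALL maze.move[dir: east]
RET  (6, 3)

CALL maze.sense[dir: north]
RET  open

CALL stack.push[x: north]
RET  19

CALL maze.move[dir: north]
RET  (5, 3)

CALL maze.sense[dir: north]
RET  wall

CALL maze.sense[dir: east]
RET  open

CALL stack.push[x: east]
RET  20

CALL maze.move[dir: east]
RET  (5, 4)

CALL maze.sense[dir: south]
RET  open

CALL stack.push[x: south]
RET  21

CALL maze.move[dir: south]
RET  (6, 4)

CALL stack.pop[]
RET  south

CALL maze.move[dir: north]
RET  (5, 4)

CALL maze.sense[dir: north]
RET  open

CALL stack.push[x: north]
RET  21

CALL maze.move[dir: north]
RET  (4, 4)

CALL maze.sense[dir: north]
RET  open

CALL stack.push[x: north]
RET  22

CALL maze.move[dir: north]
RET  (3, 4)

CALL maze.sense[dir: west]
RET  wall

CALL maze.sense[dir: north]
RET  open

CALL stack.push[x: north]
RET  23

CALL maze.move[dir: north]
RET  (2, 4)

CALL maze.sense[dir: west]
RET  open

CALL stack.push[x: west]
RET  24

CALL maze.move[dir: west]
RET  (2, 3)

CALL maze.sense[dir: north]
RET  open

CALL stack.push[x: north]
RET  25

CALL maze.move[dir: north]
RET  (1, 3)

CALL maze.sense[dir: west]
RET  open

CALL stack.push[x: west]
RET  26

CALL maze.move[dir: west]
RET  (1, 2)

CALL maze.sense[dir: north]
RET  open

CALL stack.push[x: north]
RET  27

CALL maze.move[dir: north]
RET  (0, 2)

CALL maze.sense[dir: east]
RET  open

CALL stack.push[x: east]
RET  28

CALL maze.move[dir: east]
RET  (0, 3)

CALL maze.sense[dir: east]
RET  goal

CALL maze.move[dir: east]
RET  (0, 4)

Answer: (0, 4)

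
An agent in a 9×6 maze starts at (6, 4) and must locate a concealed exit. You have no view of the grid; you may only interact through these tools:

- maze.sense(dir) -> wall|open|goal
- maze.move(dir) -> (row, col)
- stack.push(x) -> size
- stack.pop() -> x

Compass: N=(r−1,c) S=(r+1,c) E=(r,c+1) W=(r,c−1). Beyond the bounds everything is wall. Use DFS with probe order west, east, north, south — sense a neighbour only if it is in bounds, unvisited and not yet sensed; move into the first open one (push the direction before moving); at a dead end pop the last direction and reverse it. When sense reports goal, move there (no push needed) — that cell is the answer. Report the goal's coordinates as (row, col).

$ maze.sense dir: west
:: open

$ stack.push x: west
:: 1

$ maze.move dir: west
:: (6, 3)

$ maze.sense dir: west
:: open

$ stack.push x: west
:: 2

$ maze.move dir: west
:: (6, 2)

$ maze.sense dir: west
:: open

$ stack.push x: west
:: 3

$ maze.move dir: west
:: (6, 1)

$ maze.sense dir: west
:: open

$ stack.push x: west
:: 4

$ maze.move dir: west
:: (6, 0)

$ maze.sense dir: north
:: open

$ stack.push x: north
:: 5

$ maze.move dir: north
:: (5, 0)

$ maze.sense dir: east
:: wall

$ maze.sense dir: north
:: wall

$ stack.pop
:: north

$ maze.move dir: south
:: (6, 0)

$ maze.sense dir: south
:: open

$ stack.push x: south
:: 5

$ maze.move dir: south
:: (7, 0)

$ maze.sense dir: east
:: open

$ stack.push x: east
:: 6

$ maze.move dir: east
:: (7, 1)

$ maze.sense dir: east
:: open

$ stack.push x: east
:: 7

$ maze.move dir: east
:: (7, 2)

$ maze.sense dir: east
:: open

$ stack.push x: east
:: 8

$ maze.move dir: east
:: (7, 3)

$ maze.sense dir: east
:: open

$ stack.push x: east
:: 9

$ maze.move dir: east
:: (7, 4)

$ maze.sense dir: east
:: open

$ stack.push x: east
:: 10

$ maze.move dir: east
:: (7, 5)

$ maze.sense dir: north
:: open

$ stack.push x: north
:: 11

$ maze.move dir: north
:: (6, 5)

$ maze.sense dir: north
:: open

$ stack.push x: north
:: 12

$ maze.move dir: north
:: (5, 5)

$ maze.sense dir: west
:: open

$ stack.push x: west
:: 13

$ maze.move dir: west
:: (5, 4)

$ maze.sense dir: west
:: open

$ stack.push x: west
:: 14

$ maze.move dir: west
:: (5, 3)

$ maze.sense dir: west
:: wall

$ maze.sense dir: north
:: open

$ stack.push x: north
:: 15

$ maze.move dir: north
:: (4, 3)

$ maze.sense dir: west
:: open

$ stack.push x: west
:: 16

$ maze.move dir: west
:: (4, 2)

$ maze.sense dir: west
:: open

$ stack.push x: west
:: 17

$ maze.move dir: west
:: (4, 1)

$ maze.sense dir: north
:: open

$ stack.push x: north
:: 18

$ maze.move dir: north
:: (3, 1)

$ maze.sense dir: west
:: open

$ stack.push x: west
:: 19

$ maze.move dir: west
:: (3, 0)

$ maze.sense dir: north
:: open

$ stack.push x: north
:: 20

$ maze.move dir: north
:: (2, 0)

$ maze.sense dir: east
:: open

$ stack.push x: east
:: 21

$ maze.move dir: east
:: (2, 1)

$ maze.sense dir: east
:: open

$ stack.push x: east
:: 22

$ maze.move dir: east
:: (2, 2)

$ maze.sense dir: east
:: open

$ stack.push x: east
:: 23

$ maze.move dir: east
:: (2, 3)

$ maze.sense dir: east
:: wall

$ maze.sense dir: north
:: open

$ stack.push x: north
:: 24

$ maze.move dir: north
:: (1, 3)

$ maze.sense dir: west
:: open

$ stack.push x: west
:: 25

$ maze.move dir: west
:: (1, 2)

$ maze.sense dir: west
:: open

$ stack.push x: west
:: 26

$ maze.move dir: west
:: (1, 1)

$ maze.sense dir: west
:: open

$ stack.push x: west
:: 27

$ maze.move dir: west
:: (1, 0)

$ maze.sense dir: north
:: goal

$ maze.move dir: north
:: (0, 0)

Answer: (0, 0)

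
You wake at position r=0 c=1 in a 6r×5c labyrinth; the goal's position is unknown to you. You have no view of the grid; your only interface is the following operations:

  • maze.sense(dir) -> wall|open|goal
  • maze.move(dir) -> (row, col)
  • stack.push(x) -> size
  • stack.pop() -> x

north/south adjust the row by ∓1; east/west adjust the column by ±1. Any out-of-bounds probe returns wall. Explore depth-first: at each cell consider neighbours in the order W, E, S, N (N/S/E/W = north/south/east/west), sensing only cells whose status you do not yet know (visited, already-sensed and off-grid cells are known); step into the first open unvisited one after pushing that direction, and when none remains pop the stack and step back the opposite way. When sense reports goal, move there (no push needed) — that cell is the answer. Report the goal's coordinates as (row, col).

==> maze.sense(dir→west)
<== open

==> stack.push(x→west)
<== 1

==> maze.move(dir→west)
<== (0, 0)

==> maze.sense(dir→south)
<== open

==> stack.push(x→south)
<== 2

==> maze.move(dir→south)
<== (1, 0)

==> maze.sense(dir→east)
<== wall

==> maze.sense(dir→south)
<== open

==> stack.push(x→south)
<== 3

==> maze.move(dir→south)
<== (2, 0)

==> maze.sense(dir→east)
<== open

==> stack.push(x→east)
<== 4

==> maze.move(dir→east)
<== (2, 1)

==> maze.sense(dir→east)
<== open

==> stack.push(x→east)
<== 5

==> maze.move(dir→east)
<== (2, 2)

==> maze.sense(dir→east)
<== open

==> stack.push(x→east)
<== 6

==> maze.move(dir→east)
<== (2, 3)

==> maze.sense(dir→east)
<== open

==> stack.push(x→east)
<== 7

==> maze.move(dir→east)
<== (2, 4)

==> maze.sense(dir→south)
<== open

==> stack.push(x→south)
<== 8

==> maze.move(dir→south)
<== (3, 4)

==> maze.sense(dir→west)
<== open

==> stack.push(x→west)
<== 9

==> maze.move(dir→west)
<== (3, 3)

==> maze.sense(dir→west)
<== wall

==> maze.sense(dir→south)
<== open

==> stack.push(x→south)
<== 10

==> maze.move(dir→south)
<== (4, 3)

==> maze.sense(dir→west)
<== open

==> stack.push(x→west)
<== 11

==> maze.move(dir→west)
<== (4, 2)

==> maze.sense(dir→west)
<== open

==> stack.push(x→west)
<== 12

==> maze.move(dir→west)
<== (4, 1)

==> maze.sense(dir→west)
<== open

==> stack.push(x→west)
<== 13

==> maze.move(dir→west)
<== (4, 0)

==> maze.sense(dir→south)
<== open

==> stack.push(x→south)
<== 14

==> maze.move(dir→south)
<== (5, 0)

==> maze.sense(dir→east)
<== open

==> stack.push(x→east)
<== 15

==> maze.move(dir→east)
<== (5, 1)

==> maze.sense(dir→east)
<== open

==> stack.push(x→east)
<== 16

==> maze.move(dir→east)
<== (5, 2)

==> maze.sense(dir→east)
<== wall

==> stack.pop()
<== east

==> maze.move(dir→west)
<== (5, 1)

==> stack.pop()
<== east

==> maze.move(dir→west)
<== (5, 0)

==> stack.pop()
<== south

==> maze.move(dir→north)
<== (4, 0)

==> maze.sense(dir→north)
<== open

==> stack.push(x→north)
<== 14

==> maze.move(dir→north)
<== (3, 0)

==> maze.sense(dir→east)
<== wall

==> stack.pop()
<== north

==> maze.move(dir→south)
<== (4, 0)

==> stack.pop()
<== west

==> maze.move(dir→east)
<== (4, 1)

==> stack.pop()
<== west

==> maze.move(dir→east)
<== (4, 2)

==> stack.pop()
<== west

==> maze.move(dir→east)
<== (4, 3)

==> maze.sense(dir→east)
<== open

==> stack.push(x→east)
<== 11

==> maze.move(dir→east)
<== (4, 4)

==> maze.sense(dir→south)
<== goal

==> maze.move(dir→south)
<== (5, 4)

Answer: (5, 4)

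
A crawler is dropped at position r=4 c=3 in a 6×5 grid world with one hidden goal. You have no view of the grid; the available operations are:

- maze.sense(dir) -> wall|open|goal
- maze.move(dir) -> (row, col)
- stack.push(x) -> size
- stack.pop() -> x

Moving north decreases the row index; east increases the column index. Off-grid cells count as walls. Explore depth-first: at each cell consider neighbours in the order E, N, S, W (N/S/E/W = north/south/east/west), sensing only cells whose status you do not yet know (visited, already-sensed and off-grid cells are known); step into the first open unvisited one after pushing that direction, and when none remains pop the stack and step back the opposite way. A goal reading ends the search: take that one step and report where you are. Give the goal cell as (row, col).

Act: maze.sense[dir='east']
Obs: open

Act: stack.push[x='east']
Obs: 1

Act: maze.move[dir='east']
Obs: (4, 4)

Act: maze.sense[dir='north']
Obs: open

Act: stack.push[x='north']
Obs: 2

Act: maze.move[dir='north']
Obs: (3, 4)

Act: maze.sense[dir='north']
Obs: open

Act: stack.push[x='north']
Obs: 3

Act: maze.move[dir='north']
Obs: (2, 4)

Act: maze.sense[dir='north']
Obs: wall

Act: maze.sense[dir='west']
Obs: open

Act: stack.push[x='west']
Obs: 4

Act: maze.move[dir='west']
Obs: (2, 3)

Act: maze.sense[dir='north']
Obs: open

Act: stack.push[x='north']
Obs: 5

Act: maze.move[dir='north']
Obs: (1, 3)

Act: maze.sense[dir='north']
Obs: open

Act: stack.push[x='north']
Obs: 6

Act: maze.move[dir='north']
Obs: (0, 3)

Act: maze.sense[dir='east']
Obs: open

Act: stack.push[x='east']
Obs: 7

Act: maze.move[dir='east']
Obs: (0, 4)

Act: stack.pop[]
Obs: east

Act: maze.move[dir='west']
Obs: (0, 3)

Act: maze.sense[dir='west']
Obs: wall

Act: stack.pop[]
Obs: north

Act: maze.move[dir='south']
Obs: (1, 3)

Act: maze.sense[dir='west']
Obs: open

Act: stack.push[x='west']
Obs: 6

Act: maze.move[dir='west']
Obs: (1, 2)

Act: maze.sense[dir='south']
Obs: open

Act: stack.push[x='south']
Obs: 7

Act: maze.move[dir='south']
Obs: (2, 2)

Act: maze.sense[dir='south']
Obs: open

Act: stack.push[x='south']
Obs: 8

Act: maze.move[dir='south']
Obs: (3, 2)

Act: maze.sense[dir='east']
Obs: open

Act: stack.push[x='east']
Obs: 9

Act: maze.move[dir='east']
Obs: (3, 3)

Act: stack.pop[]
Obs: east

Act: maze.move[dir='west']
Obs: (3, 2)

Act: maze.sense[dir='south']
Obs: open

Act: stack.push[x='south']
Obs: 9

Act: maze.move[dir='south']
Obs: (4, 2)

Act: maze.sense[dir='south']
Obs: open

Act: stack.push[x='south']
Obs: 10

Act: maze.move[dir='south']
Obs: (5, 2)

Act: maze.sense[dir='east']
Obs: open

Act: stack.push[x='east']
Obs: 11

Act: maze.move[dir='east']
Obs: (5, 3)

Act: maze.sense[dir='east']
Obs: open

Act: stack.push[x='east']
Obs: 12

Act: maze.move[dir='east']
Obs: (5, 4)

Act: stack.pop[]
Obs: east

Act: maze.move[dir='west']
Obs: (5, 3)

Act: stack.pop[]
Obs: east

Act: maze.move[dir='west']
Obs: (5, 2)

Act: maze.sense[dir='west']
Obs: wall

Act: stack.pop[]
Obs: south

Act: maze.move[dir='north']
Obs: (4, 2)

Act: maze.sense[dir='west']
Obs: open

Act: stack.push[x='west']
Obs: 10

Act: maze.move[dir='west']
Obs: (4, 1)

Act: maze.sense[dir='north']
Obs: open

Act: stack.push[x='north']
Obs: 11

Act: maze.move[dir='north']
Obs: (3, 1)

Act: maze.sense[dir='north']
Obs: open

Act: stack.push[x='north']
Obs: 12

Act: maze.move[dir='north']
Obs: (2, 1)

Act: maze.sense[dir='north']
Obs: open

Act: stack.push[x='north']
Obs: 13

Act: maze.move[dir='north']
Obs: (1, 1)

Act: maze.sense[dir='north']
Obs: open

Act: stack.push[x='north']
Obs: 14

Act: maze.move[dir='north']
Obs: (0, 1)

Act: maze.sense[dir='west']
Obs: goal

Act: maze.move[dir='west']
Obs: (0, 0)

Answer: (0, 0)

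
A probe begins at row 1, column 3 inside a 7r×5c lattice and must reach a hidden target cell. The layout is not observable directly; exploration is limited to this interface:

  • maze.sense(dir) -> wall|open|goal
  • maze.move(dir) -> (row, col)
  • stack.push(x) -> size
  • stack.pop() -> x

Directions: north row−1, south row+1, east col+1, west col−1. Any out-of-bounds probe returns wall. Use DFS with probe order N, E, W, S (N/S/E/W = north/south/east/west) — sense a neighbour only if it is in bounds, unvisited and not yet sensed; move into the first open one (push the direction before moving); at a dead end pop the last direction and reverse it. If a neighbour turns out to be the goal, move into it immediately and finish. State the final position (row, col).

-> sense(dir=north)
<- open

-> push(x=north)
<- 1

-> move(dir=north)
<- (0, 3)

-> sense(dir=east)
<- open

-> push(x=east)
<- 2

-> move(dir=east)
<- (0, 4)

-> sense(dir=south)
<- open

-> push(x=south)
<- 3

-> move(dir=south)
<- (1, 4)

-> sense(dir=south)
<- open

-> push(x=south)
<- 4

-> move(dir=south)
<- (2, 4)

-> sense(dir=west)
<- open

-> push(x=west)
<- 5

-> move(dir=west)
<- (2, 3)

-> sense(dir=west)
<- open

-> push(x=west)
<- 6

-> move(dir=west)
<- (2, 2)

-> sense(dir=north)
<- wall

-> sense(dir=west)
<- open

-> push(x=west)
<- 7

-> move(dir=west)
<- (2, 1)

-> sense(dir=north)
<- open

-> push(x=north)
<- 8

-> move(dir=north)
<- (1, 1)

-> sense(dir=north)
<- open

-> push(x=north)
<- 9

-> move(dir=north)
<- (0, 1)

-> sense(dir=east)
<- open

-> push(x=east)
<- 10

-> move(dir=east)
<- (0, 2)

-> pop()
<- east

-> move(dir=west)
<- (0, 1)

-> sense(dir=west)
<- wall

-> pop()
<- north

-> move(dir=south)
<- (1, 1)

-> sense(dir=west)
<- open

-> push(x=west)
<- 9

-> move(dir=west)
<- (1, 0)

-> sense(dir=south)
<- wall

-> pop()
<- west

-> move(dir=east)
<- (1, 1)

-> pop()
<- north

-> move(dir=south)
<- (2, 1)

-> sense(dir=south)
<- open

-> push(x=south)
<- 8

-> move(dir=south)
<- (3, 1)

-> sense(dir=east)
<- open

-> push(x=east)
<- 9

-> move(dir=east)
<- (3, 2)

-> sense(dir=east)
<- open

-> push(x=east)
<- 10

-> move(dir=east)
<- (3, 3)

-> sense(dir=east)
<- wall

-> sense(dir=south)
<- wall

-> pop()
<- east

-> move(dir=west)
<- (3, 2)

-> sense(dir=south)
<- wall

-> pop()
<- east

-> move(dir=west)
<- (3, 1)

-> sense(dir=west)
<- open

-> push(x=west)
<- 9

-> move(dir=west)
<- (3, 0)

-> sense(dir=south)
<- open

-> push(x=south)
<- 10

-> move(dir=south)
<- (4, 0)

-> sense(dir=east)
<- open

-> push(x=east)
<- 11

-> move(dir=east)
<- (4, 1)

-> sense(dir=south)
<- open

-> push(x=south)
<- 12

-> move(dir=south)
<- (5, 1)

-> sense(dir=east)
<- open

-> push(x=east)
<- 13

-> move(dir=east)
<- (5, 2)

-> sense(dir=east)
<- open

-> push(x=east)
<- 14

-> move(dir=east)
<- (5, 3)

-> sense(dir=east)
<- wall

-> sense(dir=south)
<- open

-> push(x=south)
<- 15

-> move(dir=south)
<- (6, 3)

-> sense(dir=east)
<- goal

-> move(dir=east)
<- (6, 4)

Answer: (6, 4)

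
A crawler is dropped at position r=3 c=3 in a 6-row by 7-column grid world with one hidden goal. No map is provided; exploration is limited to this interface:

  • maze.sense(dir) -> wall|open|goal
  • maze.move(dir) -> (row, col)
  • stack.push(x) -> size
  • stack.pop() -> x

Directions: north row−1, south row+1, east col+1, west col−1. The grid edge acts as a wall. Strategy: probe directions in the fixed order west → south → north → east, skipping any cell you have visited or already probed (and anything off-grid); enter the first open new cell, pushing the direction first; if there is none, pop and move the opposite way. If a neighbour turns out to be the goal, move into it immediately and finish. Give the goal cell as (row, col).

-- 1. sense(west) => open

-- 2. push(west) => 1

-- 3. move(west) => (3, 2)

-- 4. sense(west) => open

-- 5. push(west) => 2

-- 6. move(west) => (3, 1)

-- 7. sense(west) => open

-- 8. push(west) => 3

-- 9. move(west) => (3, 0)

-- 10. sense(south) => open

-- 11. push(south) => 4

-- 12. move(south) => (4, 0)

-- 13. sense(south) => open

-- 14. push(south) => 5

-- 15. move(south) => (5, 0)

-- 16. sense(east) => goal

-- 17. move(east) => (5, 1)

Answer: (5, 1)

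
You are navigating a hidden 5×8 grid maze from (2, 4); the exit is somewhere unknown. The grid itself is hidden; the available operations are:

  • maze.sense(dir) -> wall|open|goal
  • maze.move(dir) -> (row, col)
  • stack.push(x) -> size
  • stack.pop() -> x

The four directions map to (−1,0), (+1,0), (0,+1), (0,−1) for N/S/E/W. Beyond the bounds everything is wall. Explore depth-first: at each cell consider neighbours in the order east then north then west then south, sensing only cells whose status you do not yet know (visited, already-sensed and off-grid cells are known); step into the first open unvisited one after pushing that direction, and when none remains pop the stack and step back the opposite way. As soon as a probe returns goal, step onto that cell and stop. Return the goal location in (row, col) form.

! maze.sense(east) => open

! stack.push(east) => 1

! maze.move(east) => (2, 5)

! maze.sense(east) => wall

! maze.sense(north) => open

! stack.push(north) => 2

! maze.move(north) => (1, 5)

! maze.sense(east) => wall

! maze.sense(north) => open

! stack.push(north) => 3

! maze.move(north) => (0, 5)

! maze.sense(east) => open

! stack.push(east) => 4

! maze.move(east) => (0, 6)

! maze.sense(east) => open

! stack.push(east) => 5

! maze.move(east) => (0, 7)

! maze.sense(south) => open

! stack.push(south) => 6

! maze.move(south) => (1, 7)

! maze.sense(south) => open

! stack.push(south) => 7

! maze.move(south) => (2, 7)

! maze.sense(south) => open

! stack.push(south) => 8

! maze.move(south) => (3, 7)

! maze.sense(west) => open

! stack.push(west) => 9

! maze.move(west) => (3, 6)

! maze.sense(west) => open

! stack.push(west) => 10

! maze.move(west) => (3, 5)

! maze.sense(west) => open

! stack.push(west) => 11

! maze.move(west) => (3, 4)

! maze.sense(west) => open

! stack.push(west) => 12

! maze.move(west) => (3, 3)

! maze.sense(north) => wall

! maze.sense(west) => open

! stack.push(west) => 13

! maze.move(west) => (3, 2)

! maze.sense(north) => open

! stack.push(north) => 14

! maze.move(north) => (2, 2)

! maze.sense(north) => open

! stack.push(north) => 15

! maze.move(north) => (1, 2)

! maze.sense(east) => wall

! maze.sense(north) => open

! stack.push(north) => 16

! maze.move(north) => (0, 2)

! maze.sense(east) => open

! stack.push(east) => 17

! maze.move(east) => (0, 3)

! maze.sense(east) => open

! stack.push(east) => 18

! maze.move(east) => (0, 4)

! maze.sense(south) => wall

! stack.pop() => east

! maze.move(west) => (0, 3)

! stack.pop() => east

! maze.move(west) => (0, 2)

! maze.sense(west) => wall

! stack.pop() => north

! maze.move(south) => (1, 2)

! maze.sense(west) => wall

! stack.pop() => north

! maze.move(south) => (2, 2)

! maze.sense(west) => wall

! stack.pop() => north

! maze.move(south) => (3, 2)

! maze.sense(west) => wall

! maze.sense(south) => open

! stack.push(south) => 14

! maze.move(south) => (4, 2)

! maze.sense(east) => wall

! maze.sense(west) => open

! stack.push(west) => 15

! maze.move(west) => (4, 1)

! maze.sense(west) => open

! stack.push(west) => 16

! maze.move(west) => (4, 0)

! maze.sense(north) => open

! stack.push(north) => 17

! maze.move(north) => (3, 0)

! maze.sense(north) => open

! stack.push(north) => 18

! maze.move(north) => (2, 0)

! maze.sense(north) => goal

! maze.move(north) => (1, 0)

Answer: (1, 0)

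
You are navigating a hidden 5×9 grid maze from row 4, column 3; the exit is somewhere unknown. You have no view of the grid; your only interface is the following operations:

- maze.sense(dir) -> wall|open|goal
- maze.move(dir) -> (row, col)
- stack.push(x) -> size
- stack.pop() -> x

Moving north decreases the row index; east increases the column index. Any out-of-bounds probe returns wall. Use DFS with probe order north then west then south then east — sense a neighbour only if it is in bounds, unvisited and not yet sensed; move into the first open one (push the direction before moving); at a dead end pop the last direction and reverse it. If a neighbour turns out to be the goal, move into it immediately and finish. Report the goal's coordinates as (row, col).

Step: sense[north]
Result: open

Step: push[north]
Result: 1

Step: move[north]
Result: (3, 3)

Step: sense[north]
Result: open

Step: push[north]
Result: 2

Step: move[north]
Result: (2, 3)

Step: sense[north]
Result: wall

Step: sense[west]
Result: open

Step: push[west]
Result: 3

Step: move[west]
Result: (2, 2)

Step: sense[north]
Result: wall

Step: sense[west]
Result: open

Step: push[west]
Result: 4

Step: move[west]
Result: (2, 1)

Step: sense[north]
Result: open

Step: push[north]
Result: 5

Step: move[north]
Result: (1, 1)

Step: sense[north]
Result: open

Step: push[north]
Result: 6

Step: move[north]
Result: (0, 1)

Step: sense[west]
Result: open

Step: push[west]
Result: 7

Step: move[west]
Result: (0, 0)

Step: sense[south]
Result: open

Step: push[south]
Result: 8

Step: move[south]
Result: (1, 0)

Step: sense[south]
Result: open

Step: push[south]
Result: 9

Step: move[south]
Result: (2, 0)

Step: sense[south]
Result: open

Step: push[south]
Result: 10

Step: move[south]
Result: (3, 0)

Step: sense[south]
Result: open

Step: push[south]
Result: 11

Step: move[south]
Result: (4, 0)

Step: sense[east]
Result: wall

Step: pop[]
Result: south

Step: move[north]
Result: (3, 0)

Step: sense[east]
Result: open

Step: push[east]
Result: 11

Step: move[east]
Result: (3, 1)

Step: sense[east]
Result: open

Step: push[east]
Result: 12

Step: move[east]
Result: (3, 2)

Step: sense[south]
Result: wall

Step: pop[]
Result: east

Step: move[west]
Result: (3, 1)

Step: pop[]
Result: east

Step: move[west]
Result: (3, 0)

Step: pop[]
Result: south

Step: move[north]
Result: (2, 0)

Step: pop[]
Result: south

Step: move[north]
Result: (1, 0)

Step: pop[]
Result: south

Step: move[north]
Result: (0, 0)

Step: pop[]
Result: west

Step: move[east]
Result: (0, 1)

Step: sense[east]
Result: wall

Step: pop[]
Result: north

Step: move[south]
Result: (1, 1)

Step: pop[]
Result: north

Step: move[south]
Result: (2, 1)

Step: pop[]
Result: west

Step: move[east]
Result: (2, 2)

Step: pop[]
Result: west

Step: move[east]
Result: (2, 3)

Step: sense[east]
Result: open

Step: push[east]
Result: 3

Step: move[east]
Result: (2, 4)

Step: sense[north]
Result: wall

Step: sense[south]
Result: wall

Step: sense[east]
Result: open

Step: push[east]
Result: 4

Step: move[east]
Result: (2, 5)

Step: sense[north]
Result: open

Step: push[north]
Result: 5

Step: move[north]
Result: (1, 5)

Step: sense[north]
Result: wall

Step: sense[east]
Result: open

Step: push[east]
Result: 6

Step: move[east]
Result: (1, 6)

Step: sense[north]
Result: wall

Step: sense[south]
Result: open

Step: push[south]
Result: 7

Step: move[south]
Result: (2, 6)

Step: sense[south]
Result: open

Step: push[south]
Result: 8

Step: move[south]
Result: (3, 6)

Step: sense[west]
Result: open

Step: push[west]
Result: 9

Step: move[west]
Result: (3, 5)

Step: sense[south]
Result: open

Step: push[south]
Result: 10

Step: move[south]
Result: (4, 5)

Step: sense[west]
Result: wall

Step: sense[east]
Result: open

Step: push[east]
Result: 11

Step: move[east]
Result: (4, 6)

Step: sense[east]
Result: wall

Step: pop[]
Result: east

Step: move[west]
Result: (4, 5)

Step: pop[]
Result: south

Step: move[north]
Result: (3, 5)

Step: pop[]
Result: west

Step: move[east]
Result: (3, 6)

Step: sense[east]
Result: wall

Step: pop[]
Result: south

Step: move[north]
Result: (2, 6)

Step: sense[east]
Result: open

Step: push[east]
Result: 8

Step: move[east]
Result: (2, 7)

Step: sense[north]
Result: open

Step: push[north]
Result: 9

Step: move[north]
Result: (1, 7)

Step: sense[north]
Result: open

Step: push[north]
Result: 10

Step: move[north]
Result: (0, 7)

Step: sense[east]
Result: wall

Step: pop[]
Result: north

Step: move[south]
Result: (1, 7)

Step: sense[east]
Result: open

Step: push[east]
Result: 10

Step: move[east]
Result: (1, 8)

Step: sense[south]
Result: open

Step: push[south]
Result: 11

Step: move[south]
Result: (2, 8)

Step: sense[south]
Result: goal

Step: move[south]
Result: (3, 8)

Answer: (3, 8)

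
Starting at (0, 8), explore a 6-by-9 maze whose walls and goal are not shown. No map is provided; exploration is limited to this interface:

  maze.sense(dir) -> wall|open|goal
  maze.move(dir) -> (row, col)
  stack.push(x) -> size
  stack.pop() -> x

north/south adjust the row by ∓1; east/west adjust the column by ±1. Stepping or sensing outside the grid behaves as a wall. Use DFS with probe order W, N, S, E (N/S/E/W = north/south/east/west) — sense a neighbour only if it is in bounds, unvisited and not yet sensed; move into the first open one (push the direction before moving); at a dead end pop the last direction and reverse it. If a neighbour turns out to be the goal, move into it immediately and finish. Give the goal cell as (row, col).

$ sense dir→west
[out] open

$ push x→west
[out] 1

$ move dir→west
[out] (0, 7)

$ sense dir→west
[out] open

$ push x→west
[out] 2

$ move dir→west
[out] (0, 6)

$ sense dir→west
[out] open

$ push x→west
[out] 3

$ move dir→west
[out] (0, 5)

$ sense dir→west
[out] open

$ push x→west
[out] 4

$ move dir→west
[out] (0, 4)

$ sense dir→west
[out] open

$ push x→west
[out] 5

$ move dir→west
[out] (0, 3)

$ sense dir→west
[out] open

$ push x→west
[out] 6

$ move dir→west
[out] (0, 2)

$ sense dir→west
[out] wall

$ sense dir→south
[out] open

$ push x→south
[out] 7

$ move dir→south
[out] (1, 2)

$ sense dir→west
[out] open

$ push x→west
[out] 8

$ move dir→west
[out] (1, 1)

$ sense dir→west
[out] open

$ push x→west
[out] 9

$ move dir→west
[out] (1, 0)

$ sense dir→north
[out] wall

$ sense dir→south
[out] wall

$ pop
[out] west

$ move dir→east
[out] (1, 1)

$ sense dir→south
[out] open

$ push x→south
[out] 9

$ move dir→south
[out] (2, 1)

$ sense dir→south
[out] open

$ push x→south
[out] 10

$ move dir→south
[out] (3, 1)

$ sense dir→west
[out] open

$ push x→west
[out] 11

$ move dir→west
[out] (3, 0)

$ sense dir→south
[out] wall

$ pop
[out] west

$ move dir→east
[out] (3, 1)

$ sense dir→south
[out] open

$ push x→south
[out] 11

$ move dir→south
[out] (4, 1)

$ sense dir→south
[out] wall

$ sense dir→east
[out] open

$ push x→east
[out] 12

$ move dir→east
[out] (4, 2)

$ sense dir→north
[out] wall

$ sense dir→south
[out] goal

$ move dir→south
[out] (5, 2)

Answer: (5, 2)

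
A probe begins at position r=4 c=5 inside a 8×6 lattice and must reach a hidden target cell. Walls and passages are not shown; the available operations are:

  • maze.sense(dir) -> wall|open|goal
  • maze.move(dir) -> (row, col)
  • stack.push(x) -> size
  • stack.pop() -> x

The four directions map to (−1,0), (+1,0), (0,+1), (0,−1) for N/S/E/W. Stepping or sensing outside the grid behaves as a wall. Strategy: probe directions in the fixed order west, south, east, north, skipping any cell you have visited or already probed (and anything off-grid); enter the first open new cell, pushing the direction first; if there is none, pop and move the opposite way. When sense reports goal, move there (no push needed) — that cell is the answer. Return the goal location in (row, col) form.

$ maze.sense dir=west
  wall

$ maze.sense dir=south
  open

$ stack.push x=south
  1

$ maze.move dir=south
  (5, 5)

$ maze.sense dir=west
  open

$ stack.push x=west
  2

$ maze.move dir=west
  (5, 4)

$ maze.sense dir=west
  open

$ stack.push x=west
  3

$ maze.move dir=west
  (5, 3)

$ maze.sense dir=west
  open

$ stack.push x=west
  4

$ maze.move dir=west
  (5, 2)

$ maze.sense dir=west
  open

$ stack.push x=west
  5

$ maze.move dir=west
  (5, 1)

$ maze.sense dir=west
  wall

$ maze.sense dir=south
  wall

$ maze.sense dir=north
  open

$ stack.push x=north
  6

$ maze.move dir=north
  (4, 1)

$ maze.sense dir=west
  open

$ stack.push x=west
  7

$ maze.move dir=west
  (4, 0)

$ maze.sense dir=north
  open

$ stack.push x=north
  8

$ maze.move dir=north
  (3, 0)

$ maze.sense dir=east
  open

$ stack.push x=east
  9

$ maze.move dir=east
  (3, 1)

$ maze.sense dir=east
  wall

$ maze.sense dir=north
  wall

$ stack.pop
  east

$ maze.move dir=west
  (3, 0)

$ maze.sense dir=north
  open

$ stack.push x=north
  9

$ maze.move dir=north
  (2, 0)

$ maze.sense dir=north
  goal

$ maze.move dir=north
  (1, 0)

Answer: (1, 0)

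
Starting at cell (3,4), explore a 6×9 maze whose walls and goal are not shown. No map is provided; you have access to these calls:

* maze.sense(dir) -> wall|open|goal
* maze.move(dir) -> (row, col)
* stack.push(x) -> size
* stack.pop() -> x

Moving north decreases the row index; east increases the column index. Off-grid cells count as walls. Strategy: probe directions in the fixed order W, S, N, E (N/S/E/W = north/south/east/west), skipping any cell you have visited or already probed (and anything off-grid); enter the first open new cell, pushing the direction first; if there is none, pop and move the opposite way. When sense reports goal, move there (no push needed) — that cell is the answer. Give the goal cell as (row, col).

>>> maze.sense dir→west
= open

>>> stack.push x→west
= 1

>>> maze.move dir→west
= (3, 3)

>>> maze.sense dir→west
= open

>>> stack.push x→west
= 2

>>> maze.move dir→west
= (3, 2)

>>> maze.sense dir→west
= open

>>> stack.push x→west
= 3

>>> maze.move dir→west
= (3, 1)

>>> maze.sense dir→west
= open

>>> stack.push x→west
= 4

>>> maze.move dir→west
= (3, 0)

>>> maze.sense dir→south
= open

>>> stack.push x→south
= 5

>>> maze.move dir→south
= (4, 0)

>>> maze.sense dir→south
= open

>>> stack.push x→south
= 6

>>> maze.move dir→south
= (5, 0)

>>> maze.sense dir→east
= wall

>>> stack.pop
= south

>>> maze.move dir→north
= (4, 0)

>>> maze.sense dir→east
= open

>>> stack.push x→east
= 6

>>> maze.move dir→east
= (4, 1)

>>> maze.sense dir→east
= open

>>> stack.push x→east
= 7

>>> maze.move dir→east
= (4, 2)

>>> maze.sense dir→south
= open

>>> stack.push x→south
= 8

>>> maze.move dir→south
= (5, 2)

>>> maze.sense dir→east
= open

>>> stack.push x→east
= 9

>>> maze.move dir→east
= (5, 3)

>>> maze.sense dir→north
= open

>>> stack.push x→north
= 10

>>> maze.move dir→north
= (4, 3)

>>> maze.sense dir→east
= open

>>> stack.push x→east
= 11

>>> maze.move dir→east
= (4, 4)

>>> maze.sense dir→south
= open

>>> stack.push x→south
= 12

>>> maze.move dir→south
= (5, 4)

>>> maze.sense dir→east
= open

>>> stack.push x→east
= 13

>>> maze.move dir→east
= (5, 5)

>>> maze.sense dir→north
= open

>>> stack.push x→north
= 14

>>> maze.move dir→north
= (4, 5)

>>> maze.sense dir→north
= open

>>> stack.push x→north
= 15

>>> maze.move dir→north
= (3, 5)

>>> maze.sense dir→north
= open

>>> stack.push x→north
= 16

>>> maze.move dir→north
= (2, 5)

>>> maze.sense dir→west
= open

>>> stack.push x→west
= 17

>>> maze.move dir→west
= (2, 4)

>>> maze.sense dir→west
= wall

>>> maze.sense dir→north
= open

>>> stack.push x→north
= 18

>>> maze.move dir→north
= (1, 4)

>>> maze.sense dir→west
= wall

>>> maze.sense dir→north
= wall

>>> maze.sense dir→east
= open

>>> stack.push x→east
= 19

>>> maze.move dir→east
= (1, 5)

>>> maze.sense dir→north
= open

>>> stack.push x→north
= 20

>>> maze.move dir→north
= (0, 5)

>>> maze.sense dir→east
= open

>>> stack.push x→east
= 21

>>> maze.move dir→east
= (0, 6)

>>> maze.sense dir→south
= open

>>> stack.push x→south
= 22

>>> maze.move dir→south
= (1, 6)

>>> maze.sense dir→south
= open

>>> stack.push x→south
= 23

>>> maze.move dir→south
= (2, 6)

>>> maze.sense dir→south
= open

>>> stack.push x→south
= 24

>>> maze.move dir→south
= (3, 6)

>>> maze.sense dir→south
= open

>>> stack.push x→south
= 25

>>> maze.move dir→south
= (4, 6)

>>> maze.sense dir→south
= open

>>> stack.push x→south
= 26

>>> maze.move dir→south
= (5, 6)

>>> maze.sense dir→east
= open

>>> stack.push x→east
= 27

>>> maze.move dir→east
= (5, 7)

>>> maze.sense dir→north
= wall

>>> maze.sense dir→east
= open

>>> stack.push x→east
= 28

>>> maze.move dir→east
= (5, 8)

>>> maze.sense dir→north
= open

>>> stack.push x→north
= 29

>>> maze.move dir→north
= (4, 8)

>>> maze.sense dir→north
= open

>>> stack.push x→north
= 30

>>> maze.move dir→north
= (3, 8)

>>> maze.sense dir→west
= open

>>> stack.push x→west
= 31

>>> maze.move dir→west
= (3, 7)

>>> maze.sense dir→north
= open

>>> stack.push x→north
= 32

>>> maze.move dir→north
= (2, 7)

>>> maze.sense dir→north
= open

>>> stack.push x→north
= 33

>>> maze.move dir→north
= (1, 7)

>>> maze.sense dir→north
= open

>>> stack.push x→north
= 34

>>> maze.move dir→north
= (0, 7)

>>> maze.sense dir→east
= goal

>>> maze.move dir→east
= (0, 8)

Answer: (0, 8)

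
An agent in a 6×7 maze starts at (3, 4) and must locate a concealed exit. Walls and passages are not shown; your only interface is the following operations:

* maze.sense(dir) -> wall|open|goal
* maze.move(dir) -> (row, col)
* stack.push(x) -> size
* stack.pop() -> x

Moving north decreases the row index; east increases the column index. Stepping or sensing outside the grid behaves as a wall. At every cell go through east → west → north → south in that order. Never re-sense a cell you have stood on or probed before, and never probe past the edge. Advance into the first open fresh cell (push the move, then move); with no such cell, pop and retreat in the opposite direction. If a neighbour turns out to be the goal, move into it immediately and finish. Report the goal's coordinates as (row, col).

→ maze.sense(dir→east)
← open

→ stack.push(x→east)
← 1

→ maze.move(dir→east)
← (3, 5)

→ maze.sense(dir→east)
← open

→ stack.push(x→east)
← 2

→ maze.move(dir→east)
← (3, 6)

→ maze.sense(dir→north)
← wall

→ maze.sense(dir→south)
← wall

→ stack.pop()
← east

→ maze.move(dir→west)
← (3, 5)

→ maze.sense(dir→north)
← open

→ stack.push(x→north)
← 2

→ maze.move(dir→north)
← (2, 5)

→ maze.sense(dir→west)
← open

→ stack.push(x→west)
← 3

→ maze.move(dir→west)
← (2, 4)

→ maze.sense(dir→west)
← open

→ stack.push(x→west)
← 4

→ maze.move(dir→west)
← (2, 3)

→ maze.sense(dir→west)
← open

→ stack.push(x→west)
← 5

→ maze.move(dir→west)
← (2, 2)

→ maze.sense(dir→west)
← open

→ stack.push(x→west)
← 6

→ maze.move(dir→west)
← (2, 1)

→ maze.sense(dir→west)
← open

→ stack.push(x→west)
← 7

→ maze.move(dir→west)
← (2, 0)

→ maze.sense(dir→north)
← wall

→ maze.sense(dir→south)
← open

→ stack.push(x→south)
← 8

→ maze.move(dir→south)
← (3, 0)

→ maze.sense(dir→east)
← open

→ stack.push(x→east)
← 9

→ maze.move(dir→east)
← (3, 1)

→ maze.sense(dir→east)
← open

→ stack.push(x→east)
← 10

→ maze.move(dir→east)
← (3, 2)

→ maze.sense(dir→east)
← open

→ stack.push(x→east)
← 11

→ maze.move(dir→east)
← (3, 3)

→ maze.sense(dir→south)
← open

→ stack.push(x→south)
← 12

→ maze.move(dir→south)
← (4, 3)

→ maze.sense(dir→east)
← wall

→ maze.sense(dir→west)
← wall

→ maze.sense(dir→south)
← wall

→ stack.pop()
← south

→ maze.move(dir→north)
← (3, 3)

→ stack.pop()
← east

→ maze.move(dir→west)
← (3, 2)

→ stack.pop()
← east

→ maze.move(dir→west)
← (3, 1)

→ maze.sense(dir→south)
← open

→ stack.push(x→south)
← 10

→ maze.move(dir→south)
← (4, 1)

→ maze.sense(dir→west)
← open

→ stack.push(x→west)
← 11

→ maze.move(dir→west)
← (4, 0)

→ maze.sense(dir→south)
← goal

→ maze.move(dir→south)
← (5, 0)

Answer: (5, 0)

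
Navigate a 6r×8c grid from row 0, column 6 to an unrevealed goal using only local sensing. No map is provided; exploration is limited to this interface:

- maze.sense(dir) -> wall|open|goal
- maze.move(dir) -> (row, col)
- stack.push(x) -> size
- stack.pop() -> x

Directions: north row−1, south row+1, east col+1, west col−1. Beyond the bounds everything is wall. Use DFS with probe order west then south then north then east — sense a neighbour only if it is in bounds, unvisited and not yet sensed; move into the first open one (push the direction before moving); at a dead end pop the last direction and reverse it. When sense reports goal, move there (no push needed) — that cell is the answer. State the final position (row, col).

Act: maze.sense[dir=west]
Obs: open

Act: stack.push[x=west]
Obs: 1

Act: maze.move[dir=west]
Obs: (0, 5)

Act: maze.sense[dir=west]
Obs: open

Act: stack.push[x=west]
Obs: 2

Act: maze.move[dir=west]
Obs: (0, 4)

Act: maze.sense[dir=west]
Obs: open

Act: stack.push[x=west]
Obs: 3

Act: maze.move[dir=west]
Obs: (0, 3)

Act: maze.sense[dir=west]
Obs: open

Act: stack.push[x=west]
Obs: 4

Act: maze.move[dir=west]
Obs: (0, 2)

Act: maze.sense[dir=west]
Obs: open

Act: stack.push[x=west]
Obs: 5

Act: maze.move[dir=west]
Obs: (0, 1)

Act: maze.sense[dir=west]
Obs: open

Act: stack.push[x=west]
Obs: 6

Act: maze.move[dir=west]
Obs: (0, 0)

Act: maze.sense[dir=south]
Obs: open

Act: stack.push[x=south]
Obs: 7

Act: maze.move[dir=south]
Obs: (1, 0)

Act: maze.sense[dir=south]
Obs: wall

Act: maze.sense[dir=east]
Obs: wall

Act: stack.pop[]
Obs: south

Act: maze.move[dir=north]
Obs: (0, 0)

Act: stack.pop[]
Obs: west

Act: maze.move[dir=east]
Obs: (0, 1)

Act: stack.pop[]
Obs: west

Act: maze.move[dir=east]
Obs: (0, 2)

Act: maze.sense[dir=south]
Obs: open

Act: stack.push[x=south]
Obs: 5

Act: maze.move[dir=south]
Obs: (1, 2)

Act: maze.sense[dir=south]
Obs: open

Act: stack.push[x=south]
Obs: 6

Act: maze.move[dir=south]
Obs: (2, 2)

Act: maze.sense[dir=west]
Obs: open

Act: stack.push[x=west]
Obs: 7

Act: maze.move[dir=west]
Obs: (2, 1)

Act: maze.sense[dir=south]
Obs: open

Act: stack.push[x=south]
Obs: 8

Act: maze.move[dir=south]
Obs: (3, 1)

Act: maze.sense[dir=west]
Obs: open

Act: stack.push[x=west]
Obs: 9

Act: maze.move[dir=west]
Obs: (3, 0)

Act: maze.sense[dir=south]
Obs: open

Act: stack.push[x=south]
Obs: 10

Act: maze.move[dir=south]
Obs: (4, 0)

Act: maze.sense[dir=south]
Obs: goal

Act: maze.move[dir=south]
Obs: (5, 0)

Answer: (5, 0)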